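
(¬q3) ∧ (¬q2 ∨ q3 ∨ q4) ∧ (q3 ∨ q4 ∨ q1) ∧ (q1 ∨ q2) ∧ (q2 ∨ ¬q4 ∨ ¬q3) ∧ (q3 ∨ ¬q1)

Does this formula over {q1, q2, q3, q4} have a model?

Unit clause (¬q3) forces q3 = False.
Unit clause (¬q1) forces q1 = False.
Unit clause (q4) forces q4 = True.
Unit clause (q2) forces q2 = True.
Every clause now holds.
A satisfying assignment: q1=False; q2=True; q3=False; q4=True.

Yes, satisfiable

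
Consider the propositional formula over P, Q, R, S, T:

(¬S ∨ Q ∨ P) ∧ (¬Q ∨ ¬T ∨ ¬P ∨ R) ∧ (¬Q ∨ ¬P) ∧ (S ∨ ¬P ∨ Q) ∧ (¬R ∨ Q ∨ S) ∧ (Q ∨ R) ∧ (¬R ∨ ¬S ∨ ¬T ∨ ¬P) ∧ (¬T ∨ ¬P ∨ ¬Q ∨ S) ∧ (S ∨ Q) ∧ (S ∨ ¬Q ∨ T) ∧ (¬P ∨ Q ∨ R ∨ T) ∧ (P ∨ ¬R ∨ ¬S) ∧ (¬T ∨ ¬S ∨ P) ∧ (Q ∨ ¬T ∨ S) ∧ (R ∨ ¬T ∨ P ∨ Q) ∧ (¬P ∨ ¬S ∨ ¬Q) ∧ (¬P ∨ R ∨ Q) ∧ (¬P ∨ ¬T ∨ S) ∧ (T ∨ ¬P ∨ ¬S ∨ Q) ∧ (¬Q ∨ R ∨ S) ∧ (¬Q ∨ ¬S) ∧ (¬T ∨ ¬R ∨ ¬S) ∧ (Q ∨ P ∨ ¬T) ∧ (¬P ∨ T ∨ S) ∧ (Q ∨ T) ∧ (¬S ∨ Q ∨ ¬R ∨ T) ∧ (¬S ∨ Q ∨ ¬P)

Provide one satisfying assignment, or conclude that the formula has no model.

P: False,  Q: True,  R: True,  S: False,  T: True

Suppose Q = True.
Unit clause (¬P) forces P = False.
Unit clause (¬S) forces S = False.
Unit clause (T) forces T = True.
Unit clause (R) forces R = True.
This assignment satisfies each clause.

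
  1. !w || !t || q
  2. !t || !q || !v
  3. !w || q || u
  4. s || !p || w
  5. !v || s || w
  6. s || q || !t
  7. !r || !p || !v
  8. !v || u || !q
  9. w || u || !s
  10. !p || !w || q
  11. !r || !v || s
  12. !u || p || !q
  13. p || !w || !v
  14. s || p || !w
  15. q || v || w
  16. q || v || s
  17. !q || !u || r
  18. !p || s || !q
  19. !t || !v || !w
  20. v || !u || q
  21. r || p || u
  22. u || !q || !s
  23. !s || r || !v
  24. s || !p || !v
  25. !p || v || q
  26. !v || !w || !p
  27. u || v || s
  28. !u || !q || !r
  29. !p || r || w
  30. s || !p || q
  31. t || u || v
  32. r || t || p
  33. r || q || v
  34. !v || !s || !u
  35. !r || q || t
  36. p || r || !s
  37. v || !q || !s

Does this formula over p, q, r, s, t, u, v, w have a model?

Unsatisfiable

Suppose w = false.
Suppose s = true.
Unit clause (u) forces u = true.
Unit clause (!v) forces v = false.
Unit clause (q) forces q = true.
Now (!q) is unsatisfied and unit — conflict.
That branch fails; take s = false instead.
Unit clause (!p) forces p = false.
Unit clause (!v) forces v = false.
Unit clause (q) forces q = true.
Unit clause (!u) forces u = false.
Now (u) is unsatisfied and unit — conflict.
Both values of s lead to a conflict.
That branch fails; take w = true instead.
Suppose t = false.
Suppose q = true.
Suppose v = false.
Unit clause (u) forces u = true.
Unit clause (p) forces p = true.
Unit clause (r) forces r = true.
Now (!r) is unsatisfied and unit — conflict.
That branch fails; take v = true instead.
Unit clause (u) forces u = true.
Unit clause (p) forces p = true.
Now (!p) is unsatisfied and unit — conflict.
Both values of v lead to a conflict.
That branch fails; take q = false instead.
Unit clause (u) forces u = true.
Unit clause (!p) forces p = false.
Unit clause (!v) forces v = false.
Now (v) is unsatisfied and unit — conflict.
Both values of q lead to a conflict.
That branch fails; take t = true instead.
Unit clause (q) forces q = true.
Unit clause (!v) forces v = false.
Unit clause (!s) forces s = false.
Unit clause (p) forces p = true.
Now (!p) is unsatisfied and unit — conflict.
Both values of t lead to a conflict.
Both values of w lead to a conflict.
No assignment satisfies every clause.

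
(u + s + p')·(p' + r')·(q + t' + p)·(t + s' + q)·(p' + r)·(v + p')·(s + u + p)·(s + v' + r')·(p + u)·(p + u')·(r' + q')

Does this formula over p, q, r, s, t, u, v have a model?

Unsatisfiable

Suppose p = 0.
(u) alone gives u = 1.
That conflicts with the unit clause (u').
Backtrack on p: now try p = 1.
(r') alone gives r = 0.
That conflicts with the unit clause (r).
Both values of p lead to a conflict.
No assignment satisfies every clause.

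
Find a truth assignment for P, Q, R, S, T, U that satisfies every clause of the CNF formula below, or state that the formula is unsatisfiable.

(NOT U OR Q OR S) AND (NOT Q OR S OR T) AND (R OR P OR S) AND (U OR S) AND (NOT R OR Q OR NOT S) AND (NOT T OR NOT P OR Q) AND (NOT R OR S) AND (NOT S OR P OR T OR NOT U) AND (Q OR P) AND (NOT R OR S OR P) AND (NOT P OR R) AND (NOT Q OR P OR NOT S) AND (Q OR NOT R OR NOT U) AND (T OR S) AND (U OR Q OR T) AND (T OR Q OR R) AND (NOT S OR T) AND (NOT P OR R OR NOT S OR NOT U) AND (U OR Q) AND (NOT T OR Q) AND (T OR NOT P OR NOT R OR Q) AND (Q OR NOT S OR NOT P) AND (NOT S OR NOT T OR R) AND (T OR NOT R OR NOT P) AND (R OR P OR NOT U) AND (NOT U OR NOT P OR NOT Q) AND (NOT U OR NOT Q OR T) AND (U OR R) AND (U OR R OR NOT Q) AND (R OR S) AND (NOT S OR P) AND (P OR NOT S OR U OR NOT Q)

Branch on U: set U = false.
From the singleton clause (S), S = true.
From the singleton clause (T), T = true.
From the singleton clause (Q), Q = true.
From the singleton clause (P), P = true.
From the singleton clause (R), R = true.
All clauses are satisfied.

P: true,  Q: true,  R: true,  S: true,  T: true,  U: false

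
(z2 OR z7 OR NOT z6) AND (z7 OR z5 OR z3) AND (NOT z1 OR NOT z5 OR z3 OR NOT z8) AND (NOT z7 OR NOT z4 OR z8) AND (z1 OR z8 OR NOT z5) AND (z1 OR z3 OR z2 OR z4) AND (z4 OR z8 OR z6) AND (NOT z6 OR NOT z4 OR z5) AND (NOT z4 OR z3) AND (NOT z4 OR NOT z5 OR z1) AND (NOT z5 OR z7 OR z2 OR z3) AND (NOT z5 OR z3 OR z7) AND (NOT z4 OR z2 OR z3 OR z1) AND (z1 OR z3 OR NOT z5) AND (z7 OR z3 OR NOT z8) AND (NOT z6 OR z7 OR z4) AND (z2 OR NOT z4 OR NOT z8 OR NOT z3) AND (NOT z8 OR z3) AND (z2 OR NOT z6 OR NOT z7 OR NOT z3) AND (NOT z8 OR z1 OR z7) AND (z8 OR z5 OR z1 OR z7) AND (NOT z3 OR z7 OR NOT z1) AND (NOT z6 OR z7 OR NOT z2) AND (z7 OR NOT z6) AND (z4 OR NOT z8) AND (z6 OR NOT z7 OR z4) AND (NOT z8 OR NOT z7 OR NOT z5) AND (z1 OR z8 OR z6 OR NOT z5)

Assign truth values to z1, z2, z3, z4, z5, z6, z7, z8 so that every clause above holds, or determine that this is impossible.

z1 ↦ true, z2 ↦ true, z3 ↦ true, z4 ↦ false, z5 ↦ true, z6 ↦ true, z7 ↦ true, z8 ↦ false

Branch on z4: set z4 = false.
The clause (NOT z8) is unit, so z8 = false.
The clause (z6) is unit, so z6 = true.
The clause (z7) is unit, so z7 = true.
Branch on z1: set z1 = true.
Branch on z2: set z2 = true.
No clause remains; z3, z5 are free.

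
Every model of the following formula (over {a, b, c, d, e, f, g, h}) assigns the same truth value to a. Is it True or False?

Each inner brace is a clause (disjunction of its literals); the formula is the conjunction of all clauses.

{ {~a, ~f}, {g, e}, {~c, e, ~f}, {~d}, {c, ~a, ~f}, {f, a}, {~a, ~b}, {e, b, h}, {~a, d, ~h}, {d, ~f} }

Suppose a = 0.
(~d) alone gives d = 0.
(f) alone gives f = 1.
That conflicts with the unit clause (~f).
So every satisfying assignment has a = True.

True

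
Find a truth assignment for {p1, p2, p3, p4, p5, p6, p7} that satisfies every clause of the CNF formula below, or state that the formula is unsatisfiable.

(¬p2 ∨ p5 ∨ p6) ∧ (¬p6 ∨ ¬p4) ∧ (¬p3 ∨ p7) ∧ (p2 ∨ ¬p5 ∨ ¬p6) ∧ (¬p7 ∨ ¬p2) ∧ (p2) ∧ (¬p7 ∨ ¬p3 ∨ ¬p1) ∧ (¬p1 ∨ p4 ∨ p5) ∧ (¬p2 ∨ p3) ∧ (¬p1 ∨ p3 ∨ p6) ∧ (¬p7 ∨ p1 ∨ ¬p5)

UNSATISFIABLE

The clause (p2) is unit, so p2 = True.
The clause (¬p7) is unit, so p7 = False.
The clause (¬p3) is unit, so p3 = False.
That conflicts with the unit clause (p3).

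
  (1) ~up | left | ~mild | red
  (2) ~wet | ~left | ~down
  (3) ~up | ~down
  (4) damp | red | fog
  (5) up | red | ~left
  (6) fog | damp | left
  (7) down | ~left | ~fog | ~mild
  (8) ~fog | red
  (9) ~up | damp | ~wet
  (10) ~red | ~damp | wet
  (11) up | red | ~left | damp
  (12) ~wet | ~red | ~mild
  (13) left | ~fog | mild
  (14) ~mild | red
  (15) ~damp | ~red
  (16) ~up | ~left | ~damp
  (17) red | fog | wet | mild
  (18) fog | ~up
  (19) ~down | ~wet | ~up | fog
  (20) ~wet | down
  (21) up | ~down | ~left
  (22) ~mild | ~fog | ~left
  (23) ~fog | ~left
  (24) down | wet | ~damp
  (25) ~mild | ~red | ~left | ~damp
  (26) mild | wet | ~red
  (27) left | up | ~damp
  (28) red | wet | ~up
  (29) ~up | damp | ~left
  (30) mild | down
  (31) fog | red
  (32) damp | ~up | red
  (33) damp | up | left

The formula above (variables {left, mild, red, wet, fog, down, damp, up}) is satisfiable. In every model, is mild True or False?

True

Suppose mild = 0.
(down) alone gives down = 1.
(~up) alone gives up = 0.
(~left) alone gives left = 0.
(~fog) alone gives fog = 0.
(damp) alone gives damp = 1.
But (~damp) is also a unit clause — contradiction.
So every satisfying assignment has mild = True.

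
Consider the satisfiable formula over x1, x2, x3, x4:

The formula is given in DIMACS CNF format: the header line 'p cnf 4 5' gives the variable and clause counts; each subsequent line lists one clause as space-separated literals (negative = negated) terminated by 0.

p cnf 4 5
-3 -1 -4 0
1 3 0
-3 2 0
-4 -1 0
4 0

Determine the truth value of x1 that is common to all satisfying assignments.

False

Suppose x1 = True.
The clause (¬x4) is unit, so x4 = False.
Now (x4) is unsatisfied and unit — conflict.
So every satisfying assignment has x1 = False.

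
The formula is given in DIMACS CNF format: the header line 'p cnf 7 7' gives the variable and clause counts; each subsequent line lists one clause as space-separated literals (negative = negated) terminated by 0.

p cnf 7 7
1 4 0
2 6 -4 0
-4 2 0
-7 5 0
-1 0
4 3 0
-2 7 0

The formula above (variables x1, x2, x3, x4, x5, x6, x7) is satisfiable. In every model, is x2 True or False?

True

Suppose x2 = False.
The clause (¬x4) is unit, so x4 = False.
The clause (x1) is unit, so x1 = True.
That conflicts with the unit clause (¬x1).
So every satisfying assignment has x2 = True.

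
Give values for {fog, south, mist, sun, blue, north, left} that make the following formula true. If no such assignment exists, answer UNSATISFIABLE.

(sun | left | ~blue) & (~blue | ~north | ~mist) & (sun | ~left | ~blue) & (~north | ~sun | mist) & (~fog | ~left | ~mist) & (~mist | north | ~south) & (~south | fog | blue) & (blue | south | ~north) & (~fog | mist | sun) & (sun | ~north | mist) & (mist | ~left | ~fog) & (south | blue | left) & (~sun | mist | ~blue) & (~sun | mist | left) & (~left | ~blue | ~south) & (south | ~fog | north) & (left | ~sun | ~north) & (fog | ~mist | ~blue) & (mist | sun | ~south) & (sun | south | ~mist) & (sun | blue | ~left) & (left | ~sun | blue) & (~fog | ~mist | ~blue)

fog ↦ 1; south ↦ 1; mist ↦ 1; sun ↦ 0; blue ↦ 0; north ↦ 1; left ↦ 0

Suppose sun = 0.
Suppose left = 0.
Unit clause (~blue) forces blue = 0.
Unit clause (south) forces south = 1.
Unit clause (fog) forces fog = 1.
Unit clause (mist) forces mist = 1.
Unit clause (north) forces north = 1.
This assignment satisfies each clause.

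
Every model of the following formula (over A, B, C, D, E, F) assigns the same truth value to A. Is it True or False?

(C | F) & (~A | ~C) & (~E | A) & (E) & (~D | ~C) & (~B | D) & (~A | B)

Suppose A = 0.
(~E) alone gives E = 0.
Now (E) is unsatisfied and unit — conflict.
So every satisfying assignment has A = True.

True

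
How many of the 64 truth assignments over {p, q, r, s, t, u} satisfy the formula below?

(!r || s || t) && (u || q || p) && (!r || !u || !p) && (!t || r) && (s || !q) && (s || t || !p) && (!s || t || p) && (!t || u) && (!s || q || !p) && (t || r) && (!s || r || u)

There are 2^6 = 64 truth assignments over (p, q, r, s, t, u).
Split on q. With q = true, the clauses containing q are satisfied and !q drops from the rest; 2 of the 2^5 = 32 assignments to the other variables satisfy what remains.
With q = false, by the same count on the reduced clause set, 2 assignments work.
(One model: p=F, q=F, r=T, s=F, t=T, u=T.)
Total: 2 + 2 = 4.

4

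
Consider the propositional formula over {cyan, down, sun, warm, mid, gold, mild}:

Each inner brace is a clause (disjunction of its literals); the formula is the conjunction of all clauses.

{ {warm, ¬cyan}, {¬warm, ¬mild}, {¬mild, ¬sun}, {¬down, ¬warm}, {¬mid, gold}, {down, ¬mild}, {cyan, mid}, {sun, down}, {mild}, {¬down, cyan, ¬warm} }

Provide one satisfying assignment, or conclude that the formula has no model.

cyan=False; down=True; sun=False; warm=False; mid=True; gold=True; mild=True

(mild) alone gives mild = True.
(¬warm) alone gives warm = False.
(¬cyan) alone gives cyan = False.
(¬sun) alone gives sun = False.
(down) alone gives down = True.
(mid) alone gives mid = True.
(gold) alone gives gold = True.
This assignment satisfies each clause.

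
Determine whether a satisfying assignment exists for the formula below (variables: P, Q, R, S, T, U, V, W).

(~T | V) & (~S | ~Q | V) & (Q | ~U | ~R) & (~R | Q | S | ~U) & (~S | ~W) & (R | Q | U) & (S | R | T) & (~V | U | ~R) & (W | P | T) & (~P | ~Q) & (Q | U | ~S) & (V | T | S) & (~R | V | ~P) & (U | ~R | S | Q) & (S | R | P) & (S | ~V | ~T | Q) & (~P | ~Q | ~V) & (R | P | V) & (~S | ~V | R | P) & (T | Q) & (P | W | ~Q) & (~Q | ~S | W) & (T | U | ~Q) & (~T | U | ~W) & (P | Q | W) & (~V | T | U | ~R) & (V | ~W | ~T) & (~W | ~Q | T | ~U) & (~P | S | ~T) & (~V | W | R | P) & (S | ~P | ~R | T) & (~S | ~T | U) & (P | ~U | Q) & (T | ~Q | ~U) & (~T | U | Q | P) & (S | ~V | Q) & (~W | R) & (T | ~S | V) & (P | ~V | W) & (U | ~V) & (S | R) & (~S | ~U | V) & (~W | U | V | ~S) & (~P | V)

Satisfiable

Case T = 1:
(V) alone gives V = 1.
(U) alone gives U = 1.
Case Q = 0:
(~R) alone gives R = 0.
(S) alone gives S = 1.
(~W) alone gives W = 0.
(P) alone gives P = 1.
All clauses are satisfied.
A satisfying assignment: P ↦ 1; Q ↦ 0; R ↦ 0; S ↦ 1; T ↦ 1; U ↦ 1; V ↦ 1; W ↦ 0.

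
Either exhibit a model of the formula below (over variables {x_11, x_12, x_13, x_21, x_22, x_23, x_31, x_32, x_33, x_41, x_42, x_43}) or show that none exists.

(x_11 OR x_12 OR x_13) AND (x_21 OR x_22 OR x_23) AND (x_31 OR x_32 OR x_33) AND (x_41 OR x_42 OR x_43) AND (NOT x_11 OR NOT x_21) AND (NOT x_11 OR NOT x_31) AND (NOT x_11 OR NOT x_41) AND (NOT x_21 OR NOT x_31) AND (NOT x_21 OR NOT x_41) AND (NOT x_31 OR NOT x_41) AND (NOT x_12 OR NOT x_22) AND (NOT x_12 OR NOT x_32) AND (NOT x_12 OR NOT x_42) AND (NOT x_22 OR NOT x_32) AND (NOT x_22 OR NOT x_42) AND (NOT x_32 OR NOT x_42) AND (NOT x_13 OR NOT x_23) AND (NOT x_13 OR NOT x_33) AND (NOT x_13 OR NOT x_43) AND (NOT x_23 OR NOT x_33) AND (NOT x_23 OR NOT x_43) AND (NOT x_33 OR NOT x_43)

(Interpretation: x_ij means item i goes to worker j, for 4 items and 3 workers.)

Try x_11 = false.
Try x_12 = true.
The clause (NOT x_22) is unit, so x_22 = false.
The clause (NOT x_32) is unit, so x_32 = false.
The clause (NOT x_42) is unit, so x_42 = false.
Try x_21 = true.
The clause (NOT x_31) is unit, so x_31 = false.
The clause (x_33) is unit, so x_33 = true.
The clause (NOT x_41) is unit, so x_41 = false.
The clause (x_43) is unit, so x_43 = true.
Now (NOT x_43) is unsatisfied and unit — conflict.
Undo x_21 and try x_21 = false.
The clause (x_23) is unit, so x_23 = true.
The clause (NOT x_13) is unit, so x_13 = false.
The clause (NOT x_33) is unit, so x_33 = false.
The clause (x_31) is unit, so x_31 = true.
The clause (NOT x_41) is unit, so x_41 = false.
The clause (x_43) is unit, so x_43 = true.
Now (NOT x_43) is unsatisfied and unit — conflict.
Both values of x_21 lead to a conflict.
Undo x_12 and try x_12 = false.
The clause (x_13) is unit, so x_13 = true.
The clause (NOT x_23) is unit, so x_23 = false.
The clause (NOT x_33) is unit, so x_33 = false.
The clause (NOT x_43) is unit, so x_43 = false.
Try x_21 = true.
The clause (NOT x_31) is unit, so x_31 = false.
The clause (x_32) is unit, so x_32 = true.
The clause (NOT x_41) is unit, so x_41 = false.
The clause (x_42) is unit, so x_42 = true.
Now (NOT x_42) is unsatisfied and unit — conflict.
Undo x_21 and try x_21 = false.
The clause (x_22) is unit, so x_22 = true.
The clause (NOT x_32) is unit, so x_32 = false.
The clause (x_31) is unit, so x_31 = true.
The clause (NOT x_41) is unit, so x_41 = false.
The clause (x_42) is unit, so x_42 = true.
Now (NOT x_42) is unsatisfied and unit — conflict.
Both values of x_21 lead to a conflict.
Both values of x_12 lead to a conflict.
Undo x_11 and try x_11 = true.
The clause (NOT x_21) is unit, so x_21 = false.
The clause (NOT x_31) is unit, so x_31 = false.
The clause (NOT x_41) is unit, so x_41 = false.
Try x_22 = true.
The clause (NOT x_12) is unit, so x_12 = false.
The clause (NOT x_32) is unit, so x_32 = false.
The clause (x_33) is unit, so x_33 = true.
The clause (NOT x_42) is unit, so x_42 = false.
The clause (x_43) is unit, so x_43 = true.
Now (NOT x_43) is unsatisfied and unit — conflict.
Undo x_22 and try x_22 = false.
The clause (x_23) is unit, so x_23 = true.
The clause (NOT x_13) is unit, so x_13 = false.
The clause (NOT x_33) is unit, so x_33 = false.
The clause (x_32) is unit, so x_32 = true.
The clause (NOT x_12) is unit, so x_12 = false.
The clause (NOT x_42) is unit, so x_42 = false.
The clause (x_43) is unit, so x_43 = true.
Now (NOT x_43) is unsatisfied and unit — conflict.
Both values of x_22 lead to a conflict.
Both values of x_11 lead to a conflict.

UNSATISFIABLE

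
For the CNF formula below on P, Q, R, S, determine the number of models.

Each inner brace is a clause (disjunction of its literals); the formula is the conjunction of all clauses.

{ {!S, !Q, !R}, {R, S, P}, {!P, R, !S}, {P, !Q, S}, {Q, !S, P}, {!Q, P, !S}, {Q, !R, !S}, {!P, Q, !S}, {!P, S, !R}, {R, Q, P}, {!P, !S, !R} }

There are 2^4 = 16 truth assignments over (P, Q, R, S).
Split on R. With R = true, the clauses containing R are satisfied and !R drops from the rest; 1 of the 2^3 = 8 assignments to the other variables satisfy what remains.
With R = false, by the same count on the reduced clause set, 2 assignments work.
(One model: P=F, Q=F, R=T, S=F.)
Total: 1 + 2 = 3.

3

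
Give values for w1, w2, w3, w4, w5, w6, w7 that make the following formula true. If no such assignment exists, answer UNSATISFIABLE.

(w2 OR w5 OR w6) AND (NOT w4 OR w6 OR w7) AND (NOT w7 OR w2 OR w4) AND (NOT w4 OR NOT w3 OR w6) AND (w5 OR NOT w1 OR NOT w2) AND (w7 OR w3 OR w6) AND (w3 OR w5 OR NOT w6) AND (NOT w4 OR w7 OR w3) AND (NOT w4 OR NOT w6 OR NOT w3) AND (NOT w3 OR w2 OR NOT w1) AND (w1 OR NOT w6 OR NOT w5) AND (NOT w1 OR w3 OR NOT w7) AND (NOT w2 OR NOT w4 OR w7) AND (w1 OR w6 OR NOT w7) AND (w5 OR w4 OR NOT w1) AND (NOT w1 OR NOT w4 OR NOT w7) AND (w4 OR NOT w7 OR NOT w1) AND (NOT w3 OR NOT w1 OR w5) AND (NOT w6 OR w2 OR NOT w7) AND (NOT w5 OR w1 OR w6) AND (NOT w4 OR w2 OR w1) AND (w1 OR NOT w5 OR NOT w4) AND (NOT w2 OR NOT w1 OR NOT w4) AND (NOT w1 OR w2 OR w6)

Try w2 = true.
Try w5 = false.
Unit clause (NOT w1) forces w1 = false.
Try w3 = true.
Try w4 = false.
Try w6 = false.
Unit clause (NOT w7) forces w7 = false.
This assignment satisfies each clause.

w1 ↦ false; w2 ↦ true; w3 ↦ true; w4 ↦ false; w5 ↦ false; w6 ↦ false; w7 ↦ false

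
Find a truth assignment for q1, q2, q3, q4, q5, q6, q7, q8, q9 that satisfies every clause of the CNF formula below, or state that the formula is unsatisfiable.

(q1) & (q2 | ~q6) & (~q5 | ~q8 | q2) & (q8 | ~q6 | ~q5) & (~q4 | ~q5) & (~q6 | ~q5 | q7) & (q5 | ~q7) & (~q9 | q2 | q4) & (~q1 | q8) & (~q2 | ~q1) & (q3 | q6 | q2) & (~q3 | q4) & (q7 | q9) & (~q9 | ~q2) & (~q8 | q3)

q1: 1,  q2: 0,  q3: 1,  q4: 1,  q5: 0,  q6: 0,  q7: 0,  q8: 1,  q9: 1

Unit clause (q1) forces q1 = 1.
Unit clause (q8) forces q8 = 1.
Unit clause (~q2) forces q2 = 0.
Unit clause (~q6) forces q6 = 0.
Unit clause (~q5) forces q5 = 0.
Unit clause (~q7) forces q7 = 0.
Unit clause (q3) forces q3 = 1.
Unit clause (q4) forces q4 = 1.
Unit clause (q9) forces q9 = 1.
Every clause now holds.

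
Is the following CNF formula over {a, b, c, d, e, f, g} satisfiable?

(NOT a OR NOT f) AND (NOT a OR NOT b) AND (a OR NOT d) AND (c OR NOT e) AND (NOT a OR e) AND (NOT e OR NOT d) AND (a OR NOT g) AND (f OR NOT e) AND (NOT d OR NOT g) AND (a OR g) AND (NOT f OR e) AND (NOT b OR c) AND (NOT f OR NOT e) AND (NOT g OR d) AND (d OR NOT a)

Unsatisfiable

Try a = false.
(NOT d) alone gives d = false.
(NOT g) alone gives g = false.
But (g) is also a unit clause — contradiction.
Undo a and try a = true.
(NOT f) alone gives f = false.
(NOT b) alone gives b = false.
(e) alone gives e = true.
But (NOT e) is also a unit clause — contradiction.
Either choice for a ends in contradiction.
No assignment satisfies every clause.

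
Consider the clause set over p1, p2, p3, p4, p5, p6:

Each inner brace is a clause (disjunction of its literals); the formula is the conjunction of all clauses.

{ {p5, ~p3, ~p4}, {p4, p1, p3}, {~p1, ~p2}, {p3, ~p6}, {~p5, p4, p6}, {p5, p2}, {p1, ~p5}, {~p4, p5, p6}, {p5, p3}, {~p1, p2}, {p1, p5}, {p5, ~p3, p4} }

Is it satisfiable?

No

Suppose p1 = 0.
Unit clause (~p5) forces p5 = 0.
But (p5) is also a unit clause — contradiction.
That branch fails; take p1 = 1 instead.
Unit clause (~p2) forces p2 = 0.
But (p2) is also a unit clause — contradiction.
Neither p1 = 1 nor p1 = 0 works.
No assignment satisfies every clause.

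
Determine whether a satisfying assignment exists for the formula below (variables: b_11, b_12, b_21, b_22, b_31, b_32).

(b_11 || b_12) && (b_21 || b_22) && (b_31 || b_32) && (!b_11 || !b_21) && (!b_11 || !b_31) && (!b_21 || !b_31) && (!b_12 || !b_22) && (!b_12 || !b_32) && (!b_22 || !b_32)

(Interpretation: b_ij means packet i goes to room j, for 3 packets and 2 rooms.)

No, unsatisfiable

Try b_11 = true.
From the singleton clause (!b_21), b_21 = false.
From the singleton clause (b_22), b_22 = true.
From the singleton clause (!b_31), b_31 = false.
From the singleton clause (b_32), b_32 = true.
That conflicts with the unit clause (!b_32).
Backtrack on b_11: now try b_11 = false.
From the singleton clause (b_12), b_12 = true.
From the singleton clause (!b_22), b_22 = false.
From the singleton clause (b_21), b_21 = true.
From the singleton clause (!b_31), b_31 = false.
From the singleton clause (b_32), b_32 = true.
That conflicts with the unit clause (!b_32).
Either choice for b_11 ends in contradiction.
No assignment satisfies every clause.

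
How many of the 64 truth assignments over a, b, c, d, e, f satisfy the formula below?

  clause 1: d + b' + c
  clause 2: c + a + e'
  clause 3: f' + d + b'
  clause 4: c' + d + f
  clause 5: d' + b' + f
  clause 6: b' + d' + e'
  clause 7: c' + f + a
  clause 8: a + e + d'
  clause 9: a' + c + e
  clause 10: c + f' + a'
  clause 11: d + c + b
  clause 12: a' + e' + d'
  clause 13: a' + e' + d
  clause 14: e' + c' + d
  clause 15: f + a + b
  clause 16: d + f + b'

There are 2^6 = 64 truth assignments over (a, b, c, d, e, f).
Split on d. With d = 1, the clauses containing d are satisfied and d' drops from the rest; 4 of the 2^5 = 32 assignments to the other variables satisfy what remains.
With d = 0, by the same count on the reduced clause set, 2 assignments work.
Total: 4 + 2 = 6.

6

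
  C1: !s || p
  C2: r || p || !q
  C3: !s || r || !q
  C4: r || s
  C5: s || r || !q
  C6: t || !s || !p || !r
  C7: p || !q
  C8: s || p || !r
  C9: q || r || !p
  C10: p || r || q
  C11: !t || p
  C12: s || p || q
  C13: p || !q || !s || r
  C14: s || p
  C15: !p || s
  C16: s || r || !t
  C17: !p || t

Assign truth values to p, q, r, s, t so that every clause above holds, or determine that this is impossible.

p: true,  q: false,  r: true,  s: true,  t: true

Suppose s = true.
From the singleton clause (p), p = true.
From the singleton clause (t), t = true.
Suppose r = true.
Every clause is now satisfied; q is unconstrained.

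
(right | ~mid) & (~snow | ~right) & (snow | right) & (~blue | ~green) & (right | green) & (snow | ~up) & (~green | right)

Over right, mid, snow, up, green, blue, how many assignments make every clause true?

There are 2^6 = 64 truth assignments over (right, mid, snow, up, green, blue).
Split on snow. With snow = 1, the clauses containing snow are satisfied and ~snow drops from the rest; 0 of the 2^5 = 32 assignments to the other variables satisfy what remains.
With snow = 0, by the same count on the reduced clause set, 6 assignments work.
(One model: right=T, mid=F, snow=F, up=F, green=F, blue=F.)
Total: 0 + 6 = 6.

6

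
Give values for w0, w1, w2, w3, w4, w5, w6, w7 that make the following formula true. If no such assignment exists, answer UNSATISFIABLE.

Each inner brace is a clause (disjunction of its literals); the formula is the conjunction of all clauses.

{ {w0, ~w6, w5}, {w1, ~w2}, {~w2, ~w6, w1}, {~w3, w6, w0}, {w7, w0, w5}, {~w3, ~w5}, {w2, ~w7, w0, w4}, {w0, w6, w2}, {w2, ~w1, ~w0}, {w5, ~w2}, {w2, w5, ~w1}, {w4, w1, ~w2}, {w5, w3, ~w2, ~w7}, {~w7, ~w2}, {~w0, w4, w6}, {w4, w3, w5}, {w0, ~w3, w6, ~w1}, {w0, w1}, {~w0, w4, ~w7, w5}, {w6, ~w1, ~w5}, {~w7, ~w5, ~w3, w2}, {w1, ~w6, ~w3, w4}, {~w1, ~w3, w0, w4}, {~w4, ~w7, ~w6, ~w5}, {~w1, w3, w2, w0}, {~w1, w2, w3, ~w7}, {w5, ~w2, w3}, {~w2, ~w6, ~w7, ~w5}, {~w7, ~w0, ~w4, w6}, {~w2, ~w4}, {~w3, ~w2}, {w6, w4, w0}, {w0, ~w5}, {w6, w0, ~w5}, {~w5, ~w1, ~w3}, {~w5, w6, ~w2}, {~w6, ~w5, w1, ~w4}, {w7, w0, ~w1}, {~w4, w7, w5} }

w0 ↦ 1,  w1 ↦ 0,  w2 ↦ 0,  w3 ↦ 0,  w4 ↦ 1,  w5 ↦ 1,  w6 ↦ 0,  w7 ↦ 0

Try w1 = 0.
The clause (~w2) is unit, so w2 = 0.
The clause (w0) is unit, so w0 = 1.
Try w3 = 0.
Try w4 = 1.
Try w7 = 0.
The clause (w5) is unit, so w5 = 1.
The clause (~w6) is unit, so w6 = 0.
Every clause now holds.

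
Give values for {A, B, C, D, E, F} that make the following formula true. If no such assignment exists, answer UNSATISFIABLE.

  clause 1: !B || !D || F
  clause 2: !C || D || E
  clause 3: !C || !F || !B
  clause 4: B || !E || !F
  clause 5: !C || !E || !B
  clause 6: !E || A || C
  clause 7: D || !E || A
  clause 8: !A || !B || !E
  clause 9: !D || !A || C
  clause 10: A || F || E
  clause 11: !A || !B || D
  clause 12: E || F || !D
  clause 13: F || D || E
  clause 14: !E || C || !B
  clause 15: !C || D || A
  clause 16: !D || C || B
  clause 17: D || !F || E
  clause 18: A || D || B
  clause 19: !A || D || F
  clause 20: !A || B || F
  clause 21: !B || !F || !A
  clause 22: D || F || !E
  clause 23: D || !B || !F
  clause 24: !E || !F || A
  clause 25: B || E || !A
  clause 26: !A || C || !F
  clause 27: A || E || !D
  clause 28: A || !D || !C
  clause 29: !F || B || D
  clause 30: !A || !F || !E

Suppose B = false.
Suppose E = false.
From the singleton clause (!A), A = false.
From the singleton clause (F), F = true.
From the singleton clause (D), D = true.
That conflicts with the unit clause (!D).
So E must be the other value — set E = true.
From the singleton clause (!F), F = false.
From the singleton clause (!A), A = false.
From the singleton clause (C), C = true.
From the singleton clause (D), D = true.
That conflicts with the unit clause (!D).
Neither E = true nor E = false works.
So B must be the other value — set B = true.
Suppose D = false.
From the singleton clause (!A), A = false.
From the singleton clause (!E), E = false.
From the singleton clause (!C), C = false.
From the singleton clause (F), F = true.
That conflicts with the unit clause (!F).
So D must be the other value — set D = true.
From the singleton clause (F), F = true.
From the singleton clause (!C), C = false.
From the singleton clause (!A), A = false.
From the singleton clause (!E), E = false.
That conflicts with the unit clause (E).
Neither D = true nor D = false works.
Neither B = true nor B = false works.

UNSATISFIABLE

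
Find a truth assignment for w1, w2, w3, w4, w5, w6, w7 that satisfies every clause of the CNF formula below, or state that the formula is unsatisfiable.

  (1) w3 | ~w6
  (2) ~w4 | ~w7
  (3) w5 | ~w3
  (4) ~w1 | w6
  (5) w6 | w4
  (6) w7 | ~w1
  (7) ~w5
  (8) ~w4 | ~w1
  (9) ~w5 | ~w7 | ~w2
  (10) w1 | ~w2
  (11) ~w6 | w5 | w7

w1=0, w2=0, w3=0, w4=1, w5=0, w6=0, w7=0

The clause (~w5) is unit, so w5 = 0.
The clause (~w3) is unit, so w3 = 0.
The clause (~w6) is unit, so w6 = 0.
The clause (~w1) is unit, so w1 = 0.
The clause (w4) is unit, so w4 = 1.
The clause (~w7) is unit, so w7 = 0.
The clause (~w2) is unit, so w2 = 0.
This assignment satisfies each clause.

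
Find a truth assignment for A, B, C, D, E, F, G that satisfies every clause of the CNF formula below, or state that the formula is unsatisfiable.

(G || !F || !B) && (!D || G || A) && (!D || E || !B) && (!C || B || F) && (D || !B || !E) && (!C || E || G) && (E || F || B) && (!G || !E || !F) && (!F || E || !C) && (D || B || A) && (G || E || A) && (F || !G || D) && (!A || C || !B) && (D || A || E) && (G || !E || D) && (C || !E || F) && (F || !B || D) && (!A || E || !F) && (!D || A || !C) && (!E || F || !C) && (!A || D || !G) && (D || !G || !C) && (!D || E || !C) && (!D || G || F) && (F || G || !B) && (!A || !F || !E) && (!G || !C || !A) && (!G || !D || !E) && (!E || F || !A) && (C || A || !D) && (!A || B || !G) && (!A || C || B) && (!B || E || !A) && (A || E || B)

UNSATISFIABLE

Try G = true.
Try E = false.
Try D = false.
Unit clause (F) forces F = true.
Unit clause (!C) forces C = false.
Unit clause (A) forces A = true.
But (!A) is also a unit clause — contradiction.
That branch fails; take D = true instead.
Unit clause (!B) forces B = false.
Unit clause (F) forces F = true.
Unit clause (!C) forces C = false.
Unit clause (!A) forces A = false.
But (A) is also a unit clause — contradiction.
Neither D = true nor D = false works.
That branch fails; take E = true instead.
Unit clause (!F) forces F = false.
Unit clause (D) forces D = true.
But (!D) is also a unit clause — contradiction.
Neither E = true nor E = false works.
That branch fails; take G = false instead.
Try F = false.
Unit clause (!D) forces D = false.
Unit clause (!E) forces E = false.
Unit clause (!C) forces C = false.
Unit clause (B) forces B = true.
But (!B) is also a unit clause — contradiction.
That branch fails; take F = true instead.
Unit clause (!B) forces B = false.
Try D = false.
Unit clause (A) forces A = true.
Unit clause (!E) forces E = false.
But (E) is also a unit clause — contradiction.
That branch fails; take D = true instead.
Unit clause (A) forces A = true.
Unit clause (E) forces E = true.
But (!E) is also a unit clause — contradiction.
Neither D = true nor D = false works.
Neither F = true nor F = false works.
Neither G = true nor G = false works.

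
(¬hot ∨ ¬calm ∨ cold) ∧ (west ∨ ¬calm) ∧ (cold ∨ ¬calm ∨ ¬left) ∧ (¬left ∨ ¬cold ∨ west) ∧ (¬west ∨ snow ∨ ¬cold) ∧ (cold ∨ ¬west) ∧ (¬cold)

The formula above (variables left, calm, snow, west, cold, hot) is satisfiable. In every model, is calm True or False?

Suppose calm = True.
Unit clause (west) forces west = True.
Unit clause (cold) forces cold = True.
Now (¬cold) is unsatisfied and unit — conflict.
So every satisfying assignment has calm = False.

False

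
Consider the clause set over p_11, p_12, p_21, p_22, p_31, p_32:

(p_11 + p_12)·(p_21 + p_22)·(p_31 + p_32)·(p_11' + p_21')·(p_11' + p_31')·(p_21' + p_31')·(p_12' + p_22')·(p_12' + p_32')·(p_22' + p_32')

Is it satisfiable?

No

Branch on p_11: set p_11 = 1.
Unit clause (p_21') forces p_21 = 0.
Unit clause (p_22) forces p_22 = 1.
Unit clause (p_31') forces p_31 = 0.
Unit clause (p_32) forces p_32 = 1.
That conflicts with the unit clause (p_32').
Backtrack on p_11: now try p_11 = 0.
Unit clause (p_12) forces p_12 = 1.
Unit clause (p_22') forces p_22 = 0.
Unit clause (p_21) forces p_21 = 1.
Unit clause (p_31') forces p_31 = 0.
Unit clause (p_32) forces p_32 = 1.
That conflicts with the unit clause (p_32').
Both values of p_11 lead to a conflict.
No assignment satisfies every clause.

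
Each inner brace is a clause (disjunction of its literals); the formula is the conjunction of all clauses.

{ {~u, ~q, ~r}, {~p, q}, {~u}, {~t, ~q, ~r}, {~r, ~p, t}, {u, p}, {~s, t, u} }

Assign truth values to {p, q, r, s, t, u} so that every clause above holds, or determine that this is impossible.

p=1; q=1; r=0; s=1; t=1; u=0

(~u) alone gives u = 0.
(p) alone gives p = 1.
(q) alone gives q = 1.
Case t = 1:
(~r) alone gives r = 0.
Every clause is now satisfied; s is unconstrained.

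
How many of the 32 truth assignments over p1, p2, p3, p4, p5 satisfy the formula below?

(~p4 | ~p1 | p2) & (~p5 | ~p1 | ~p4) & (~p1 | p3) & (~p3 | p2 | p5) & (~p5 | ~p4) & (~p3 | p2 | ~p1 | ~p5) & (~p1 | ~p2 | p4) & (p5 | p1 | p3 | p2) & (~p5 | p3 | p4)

7

There are 2^5 = 32 truth assignments over (p1, p2, p3, p4, p5).
Split on p4. With p4 = 1, the clauses containing p4 are satisfied and ~p4 drops from the rest; 3 of the 2^4 = 16 assignments to the other variables satisfy what remains.
With p4 = 0, by the same count on the reduced clause set, 4 assignments work.
Total: 3 + 4 = 7.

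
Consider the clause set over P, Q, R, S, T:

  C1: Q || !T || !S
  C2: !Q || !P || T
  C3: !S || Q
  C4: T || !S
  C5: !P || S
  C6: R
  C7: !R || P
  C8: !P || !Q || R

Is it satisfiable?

From the singleton clause (R), R = true.
From the singleton clause (P), P = true.
From the singleton clause (S), S = true.
From the singleton clause (Q), Q = true.
From the singleton clause (T), T = true.
Every clause now holds.
A satisfying assignment: P=true, Q=true, R=true, S=true, T=true.

Yes, satisfiable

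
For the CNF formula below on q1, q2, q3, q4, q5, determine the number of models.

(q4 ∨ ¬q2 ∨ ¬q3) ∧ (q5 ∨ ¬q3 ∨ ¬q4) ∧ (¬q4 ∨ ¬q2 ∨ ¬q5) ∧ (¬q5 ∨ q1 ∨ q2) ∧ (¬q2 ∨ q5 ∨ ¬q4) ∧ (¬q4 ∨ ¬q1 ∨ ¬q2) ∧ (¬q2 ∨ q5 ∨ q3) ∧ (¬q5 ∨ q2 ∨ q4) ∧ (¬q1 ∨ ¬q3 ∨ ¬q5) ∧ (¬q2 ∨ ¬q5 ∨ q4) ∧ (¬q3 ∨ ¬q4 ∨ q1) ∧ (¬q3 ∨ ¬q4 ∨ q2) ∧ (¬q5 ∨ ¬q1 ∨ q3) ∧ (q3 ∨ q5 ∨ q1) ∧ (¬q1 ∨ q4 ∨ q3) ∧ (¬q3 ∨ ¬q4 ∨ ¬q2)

There are 2^5 = 32 truth assignments over (q1, q2, q3, q4, q5).
Split on q1. With q1 = True, the clauses containing q1 are satisfied and ¬q1 drops from the rest; 2 of the 2^4 = 16 assignments to the other variables satisfy what remains.
With q1 = False, by the same count on the reduced clause set, 1 assignment works.
(One model: q1=F, q2=F, q3=T, q4=F, q5=F.)
Total: 2 + 1 = 3.

3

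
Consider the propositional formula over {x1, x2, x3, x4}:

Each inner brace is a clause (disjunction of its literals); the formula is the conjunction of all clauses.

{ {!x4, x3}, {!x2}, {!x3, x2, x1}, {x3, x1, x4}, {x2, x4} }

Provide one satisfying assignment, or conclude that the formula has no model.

(!x2) alone gives x2 = false.
(x4) alone gives x4 = true.
(x3) alone gives x3 = true.
(x1) alone gives x1 = true.
This assignment satisfies each clause.

x1=true, x2=false, x3=true, x4=true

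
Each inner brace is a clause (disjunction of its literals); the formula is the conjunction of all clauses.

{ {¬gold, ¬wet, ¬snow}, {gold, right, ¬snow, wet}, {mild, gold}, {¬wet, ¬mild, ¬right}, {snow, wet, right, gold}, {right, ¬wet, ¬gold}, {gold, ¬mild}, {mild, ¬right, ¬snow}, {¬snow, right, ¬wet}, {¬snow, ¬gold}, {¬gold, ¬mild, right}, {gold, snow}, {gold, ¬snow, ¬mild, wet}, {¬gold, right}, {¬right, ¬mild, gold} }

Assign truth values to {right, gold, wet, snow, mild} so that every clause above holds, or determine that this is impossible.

right ↦ True, gold ↦ True, wet ↦ True, snow ↦ False, mild ↦ False

Try mild = False.
From the singleton clause (gold), gold = True.
From the singleton clause (¬snow), snow = False.
From the singleton clause (right), right = True.
No clause remains; wet is free.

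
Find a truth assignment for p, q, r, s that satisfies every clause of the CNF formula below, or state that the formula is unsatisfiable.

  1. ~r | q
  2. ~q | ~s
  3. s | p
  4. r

p=1; q=1; r=1; s=0

Unit clause (r) forces r = 1.
Unit clause (q) forces q = 1.
Unit clause (~s) forces s = 0.
Unit clause (p) forces p = 1.
Every clause now holds.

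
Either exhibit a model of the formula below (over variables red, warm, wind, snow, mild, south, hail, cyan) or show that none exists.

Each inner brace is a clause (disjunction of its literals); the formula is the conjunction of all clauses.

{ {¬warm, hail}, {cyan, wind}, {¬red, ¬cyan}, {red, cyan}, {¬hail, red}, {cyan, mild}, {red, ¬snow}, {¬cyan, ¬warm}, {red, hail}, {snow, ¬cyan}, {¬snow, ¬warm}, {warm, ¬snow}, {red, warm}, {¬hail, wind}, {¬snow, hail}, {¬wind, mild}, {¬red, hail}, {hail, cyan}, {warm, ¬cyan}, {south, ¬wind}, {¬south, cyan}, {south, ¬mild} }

Case warm = False:
(¬snow) alone gives snow = False.
(¬cyan) alone gives cyan = False.
(wind) alone gives wind = True.
(red) alone gives red = True.
(mild) alone gives mild = True.
(hail) alone gives hail = True.
(south) alone gives south = True.
Now (¬south) is unsatisfied and unit — conflict.
Backtrack on warm: now try warm = True.
(hail) alone gives hail = True.
(red) alone gives red = True.
(¬cyan) alone gives cyan = False.
(wind) alone gives wind = True.
(mild) alone gives mild = True.
(¬snow) alone gives snow = False.
(south) alone gives south = True.
Now (¬south) is unsatisfied and unit — conflict.
Neither warm = True nor warm = False works.

UNSATISFIABLE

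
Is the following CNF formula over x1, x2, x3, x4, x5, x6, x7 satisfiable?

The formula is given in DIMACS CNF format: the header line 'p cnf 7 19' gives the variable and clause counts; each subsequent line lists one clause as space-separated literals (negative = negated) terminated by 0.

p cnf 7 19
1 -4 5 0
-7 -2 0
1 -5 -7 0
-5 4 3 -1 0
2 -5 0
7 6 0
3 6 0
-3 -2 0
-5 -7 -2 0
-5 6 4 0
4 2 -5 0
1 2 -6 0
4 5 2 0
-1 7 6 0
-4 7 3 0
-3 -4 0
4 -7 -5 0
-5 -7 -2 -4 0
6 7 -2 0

Case x7 = False:
Unit clause (x6) forces x6 = True.
Case x2 = True:
Unit clause (¬x3) forces x3 = False.
Unit clause (¬x4) forces x4 = False.
Case x5 = False:
All clauses hold; x1 can take either value.
A satisfying assignment: x1: False; x2: True; x3: False; x4: False; x5: False; x6: True; x7: False.

Yes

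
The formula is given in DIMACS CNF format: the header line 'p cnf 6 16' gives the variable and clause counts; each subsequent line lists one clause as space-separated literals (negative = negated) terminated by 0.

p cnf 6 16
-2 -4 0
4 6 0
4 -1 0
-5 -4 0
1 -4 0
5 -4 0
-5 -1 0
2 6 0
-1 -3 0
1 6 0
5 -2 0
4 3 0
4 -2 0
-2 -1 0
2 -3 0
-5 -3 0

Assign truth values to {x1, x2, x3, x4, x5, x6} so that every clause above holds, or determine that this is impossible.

UNSATISFIABLE

Try x2 = False.
From the singleton clause (x6), x6 = True.
From the singleton clause (¬x3), x3 = False.
From the singleton clause (x4), x4 = True.
From the singleton clause (¬x5), x5 = False.
That conflicts with the unit clause (x5).
Backtrack on x2: now try x2 = True.
From the singleton clause (¬x4), x4 = False.
That conflicts with the unit clause (x4).
Both values of x2 lead to a conflict.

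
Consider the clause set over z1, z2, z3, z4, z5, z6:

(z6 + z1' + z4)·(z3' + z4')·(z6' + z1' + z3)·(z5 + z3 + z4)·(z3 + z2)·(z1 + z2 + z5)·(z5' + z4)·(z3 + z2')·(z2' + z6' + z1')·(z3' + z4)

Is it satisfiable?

Case z3 = 0:
(z2) alone gives z2 = 1.
Now (z2') is unsatisfied and unit — conflict.
Backtrack on z3: now try z3 = 1.
(z4') alone gives z4 = 0.
Now (z4) is unsatisfied and unit — conflict.
Either choice for z3 ends in contradiction.
No assignment satisfies every clause.

Unsatisfiable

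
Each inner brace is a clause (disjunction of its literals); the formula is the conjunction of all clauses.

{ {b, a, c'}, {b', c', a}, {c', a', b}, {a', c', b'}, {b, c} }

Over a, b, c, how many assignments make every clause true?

There are 2^3 = 8 truth assignments over (a, b, c).
Check each against the 5 clauses (columns in the order a, b, c):
  F F F  ✗ fails (b + c)
  F F T  ✗ fails (b + a + c')
  F T F  ✓ satisfies all
  F T T  ✗ fails (b' + c' + a)
  T F F  ✗ fails (b + c)
  T F T  ✗ fails (c' + a' + b)
  T T F  ✓ satisfies all
  T T T  ✗ fails (a' + c' + b')
2 of the 8 rows are models.

2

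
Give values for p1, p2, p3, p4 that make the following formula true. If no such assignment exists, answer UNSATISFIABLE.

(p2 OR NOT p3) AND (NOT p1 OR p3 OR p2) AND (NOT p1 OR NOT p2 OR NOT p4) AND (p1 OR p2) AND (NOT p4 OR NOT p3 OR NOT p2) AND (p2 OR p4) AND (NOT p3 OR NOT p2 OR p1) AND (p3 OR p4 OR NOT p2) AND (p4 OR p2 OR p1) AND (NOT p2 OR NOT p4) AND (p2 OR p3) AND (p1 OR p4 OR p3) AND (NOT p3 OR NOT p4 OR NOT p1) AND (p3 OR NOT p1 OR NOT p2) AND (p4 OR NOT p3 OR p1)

Case p2 = true:
Unit clause (NOT p4) forces p4 = false.
Unit clause (p3) forces p3 = true.
Unit clause (p1) forces p1 = true.
This assignment satisfies each clause.

p1=true, p2=true, p3=true, p4=false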